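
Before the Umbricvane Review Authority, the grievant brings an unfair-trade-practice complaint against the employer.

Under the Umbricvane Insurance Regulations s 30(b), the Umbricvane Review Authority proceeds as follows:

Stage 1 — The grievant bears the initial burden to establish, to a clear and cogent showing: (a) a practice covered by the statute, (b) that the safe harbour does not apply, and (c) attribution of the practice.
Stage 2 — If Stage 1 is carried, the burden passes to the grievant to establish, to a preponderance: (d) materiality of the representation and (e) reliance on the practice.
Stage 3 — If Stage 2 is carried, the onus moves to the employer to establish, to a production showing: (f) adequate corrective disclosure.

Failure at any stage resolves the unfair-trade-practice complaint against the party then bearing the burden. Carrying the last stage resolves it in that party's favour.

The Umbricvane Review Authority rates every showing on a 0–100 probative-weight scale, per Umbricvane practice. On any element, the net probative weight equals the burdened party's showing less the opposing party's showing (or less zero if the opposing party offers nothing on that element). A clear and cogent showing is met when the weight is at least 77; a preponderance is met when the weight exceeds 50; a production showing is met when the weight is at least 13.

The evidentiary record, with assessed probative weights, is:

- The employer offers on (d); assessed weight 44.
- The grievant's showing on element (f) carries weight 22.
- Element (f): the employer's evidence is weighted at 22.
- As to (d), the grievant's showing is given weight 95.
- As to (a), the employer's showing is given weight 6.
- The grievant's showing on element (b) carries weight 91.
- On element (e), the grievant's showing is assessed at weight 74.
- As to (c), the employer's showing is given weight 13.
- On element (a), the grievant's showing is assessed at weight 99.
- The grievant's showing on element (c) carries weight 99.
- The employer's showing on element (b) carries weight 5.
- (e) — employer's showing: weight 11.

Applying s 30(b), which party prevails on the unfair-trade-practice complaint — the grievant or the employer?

Stage 1 (grievant, a clear and cogent showing, weight is at least 77): (a) net 99−6=93 ≥ 77 — meets; (b) net 91−5=86 ≥ 77 — meets; (c) net 99−13=86 ≥ 77 — meets.
  Stage 1 carried; the burden remains with the grievant.
Stage 2 (grievant, a preponderance, weight exceeds 50): (d) net 95−44=51 > 50 — meets; (e) net 74−11=63 > 50 — meets.
  The grievant carries Stage 2; the employer now bears the burden.
Stage 3 (employer, a production showing, weight is at least 13): (f) net 22−22=0 < 13 — fails.
  The employer does not carry Stage 3.
So the grievant prevails.

grievant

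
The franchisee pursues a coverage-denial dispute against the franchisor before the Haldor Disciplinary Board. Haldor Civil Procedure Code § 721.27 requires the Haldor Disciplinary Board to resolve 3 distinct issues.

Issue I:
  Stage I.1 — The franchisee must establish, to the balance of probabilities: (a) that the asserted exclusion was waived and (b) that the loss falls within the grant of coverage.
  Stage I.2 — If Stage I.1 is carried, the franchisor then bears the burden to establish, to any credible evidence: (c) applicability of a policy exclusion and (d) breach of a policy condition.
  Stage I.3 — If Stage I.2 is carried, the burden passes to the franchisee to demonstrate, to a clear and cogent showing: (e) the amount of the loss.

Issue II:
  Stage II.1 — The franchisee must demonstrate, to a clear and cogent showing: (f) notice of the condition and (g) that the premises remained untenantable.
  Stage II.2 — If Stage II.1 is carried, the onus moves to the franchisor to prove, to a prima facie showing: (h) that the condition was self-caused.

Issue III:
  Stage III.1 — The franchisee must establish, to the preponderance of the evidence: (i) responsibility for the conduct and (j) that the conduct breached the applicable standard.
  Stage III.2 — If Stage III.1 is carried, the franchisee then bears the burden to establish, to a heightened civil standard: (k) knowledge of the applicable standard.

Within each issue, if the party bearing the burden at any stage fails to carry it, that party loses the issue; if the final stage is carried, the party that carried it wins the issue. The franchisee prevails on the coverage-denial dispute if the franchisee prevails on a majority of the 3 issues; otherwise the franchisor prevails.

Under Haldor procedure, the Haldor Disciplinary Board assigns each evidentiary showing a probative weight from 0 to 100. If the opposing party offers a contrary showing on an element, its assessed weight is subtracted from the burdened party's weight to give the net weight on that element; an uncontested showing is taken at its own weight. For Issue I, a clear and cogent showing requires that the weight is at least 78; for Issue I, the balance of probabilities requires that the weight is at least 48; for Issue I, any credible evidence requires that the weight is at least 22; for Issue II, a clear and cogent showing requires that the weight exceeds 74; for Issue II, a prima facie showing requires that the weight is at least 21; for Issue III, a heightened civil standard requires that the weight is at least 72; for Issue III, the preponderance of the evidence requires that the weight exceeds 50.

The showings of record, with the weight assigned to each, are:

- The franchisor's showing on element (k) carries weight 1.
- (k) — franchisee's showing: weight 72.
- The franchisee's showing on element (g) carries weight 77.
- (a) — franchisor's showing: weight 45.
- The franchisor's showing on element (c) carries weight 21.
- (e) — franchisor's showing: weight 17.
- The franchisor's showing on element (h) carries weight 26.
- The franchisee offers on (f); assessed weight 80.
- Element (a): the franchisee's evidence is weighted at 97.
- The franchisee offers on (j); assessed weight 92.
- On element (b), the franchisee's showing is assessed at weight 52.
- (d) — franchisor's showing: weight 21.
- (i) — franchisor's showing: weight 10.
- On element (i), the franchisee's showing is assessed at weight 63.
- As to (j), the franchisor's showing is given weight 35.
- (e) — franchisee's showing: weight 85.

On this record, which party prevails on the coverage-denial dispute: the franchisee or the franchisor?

franchisor

— Issue I —
Stage I.1 (franchisee, the balance of probabilities, weight is at least 48): (a) net 97−45=52 ≥ 48 — meets; (b) 52 ≥ 48 — meets.
  The franchisee carries Stage I.1; the franchisor now bears the burden.
Stage I.2 (franchisor, any credible evidence, weight is at least 22): (c) 21 < 22 — fails; (d) 21 < 22 — fails.
  Not every element is met, so the franchisor fails to carry Stage I.2.
The analysis ends at Stage I.2; the franchisee prevails on this issue.
— Issue II —
Stage II.1 — burden on franchisee; standard: a clear and cogent showing (weight exceeds 74).
    (f): 80 > 74 [met]
    (g): 77 > 74 [met]
  All elements met. The burden passes to the franchisor.
Stage II.2 — burden on franchisor; standard: a prima facie showing (weight is at least 21).
    (h): 26 ≥ 21 [met]
  All elements met at the final stage.
With every stage satisfied, the franchisor prevails on this issue.
— Issue III —
Stage III.1 — burden on franchisee; standard: the preponderance of the evidence (weight exceeds 50).
    (i): 63 − 10 = 53 > 50 [met]
    (j): 92 − 35 = 57 > 50 [met]
  Stage III.1 carried; the burden remains with the franchisee.
Stage III.2 — burden on franchisee; standard: a heightened civil standard (weight is at least 72).
    (k): 72 − 1 = 71 < 72 [not met]
  Not every element is met, so the franchisee fails to carry Stage III.2.
The analysis ends at Stage III.2; the franchisor prevails on this issue.
Per-issue: Issue I → franchisee; Issue II → franchisor; Issue III → franchisor. The franchisee must prevail on a majority of issues; overall, the franchisor prevails.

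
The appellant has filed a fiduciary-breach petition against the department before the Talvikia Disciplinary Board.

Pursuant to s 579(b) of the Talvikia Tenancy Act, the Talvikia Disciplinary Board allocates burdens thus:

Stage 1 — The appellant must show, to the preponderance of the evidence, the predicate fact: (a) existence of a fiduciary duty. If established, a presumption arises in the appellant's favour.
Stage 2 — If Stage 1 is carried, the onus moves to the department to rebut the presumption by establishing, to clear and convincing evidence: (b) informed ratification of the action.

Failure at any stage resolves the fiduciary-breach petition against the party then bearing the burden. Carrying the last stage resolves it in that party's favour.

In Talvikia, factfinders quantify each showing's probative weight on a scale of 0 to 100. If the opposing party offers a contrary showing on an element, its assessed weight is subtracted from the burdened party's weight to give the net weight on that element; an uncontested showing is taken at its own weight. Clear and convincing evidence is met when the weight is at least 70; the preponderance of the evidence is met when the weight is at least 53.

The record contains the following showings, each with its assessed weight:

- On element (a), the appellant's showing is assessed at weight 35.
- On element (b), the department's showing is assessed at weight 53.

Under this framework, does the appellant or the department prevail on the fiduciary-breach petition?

At Stage 1 the appellant must meet the preponderance of the evidence (weight is at least 53): on (a) the weight is 35, < 53, so (a) does not meet the standard.
  Stage 1 not carried; the appellant fails its burden.
The department prevails.

department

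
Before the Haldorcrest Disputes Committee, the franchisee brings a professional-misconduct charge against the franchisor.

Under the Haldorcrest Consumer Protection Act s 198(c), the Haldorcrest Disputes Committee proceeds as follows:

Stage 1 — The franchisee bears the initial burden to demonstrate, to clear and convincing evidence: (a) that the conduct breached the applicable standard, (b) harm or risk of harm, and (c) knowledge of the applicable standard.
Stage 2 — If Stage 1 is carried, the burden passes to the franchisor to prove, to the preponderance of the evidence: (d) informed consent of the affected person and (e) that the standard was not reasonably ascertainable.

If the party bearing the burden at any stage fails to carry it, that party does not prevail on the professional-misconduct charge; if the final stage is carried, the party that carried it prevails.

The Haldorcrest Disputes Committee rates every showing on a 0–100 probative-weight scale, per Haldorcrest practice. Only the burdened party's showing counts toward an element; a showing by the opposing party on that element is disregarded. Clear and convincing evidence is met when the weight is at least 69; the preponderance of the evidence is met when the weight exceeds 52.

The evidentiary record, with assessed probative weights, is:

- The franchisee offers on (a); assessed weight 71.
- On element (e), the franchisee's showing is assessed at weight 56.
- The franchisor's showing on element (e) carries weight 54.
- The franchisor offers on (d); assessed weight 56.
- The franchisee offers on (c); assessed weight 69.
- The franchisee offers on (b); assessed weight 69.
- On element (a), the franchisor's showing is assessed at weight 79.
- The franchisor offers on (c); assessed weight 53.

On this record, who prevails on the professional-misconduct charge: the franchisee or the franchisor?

Stage 1 (franchisee, clear and convincing evidence, weight is at least 69): (a) 71 (franchisor's 79 disregarded) ≥ 69 — meets; (b) 69 ≥ 69 — meets; (c) 69 (franchisor's 53 disregarded) ≥ 69 — meets.
  Stage 1 carried; the burden shifts to the franchisor.
Stage 2 (franchisor, the preponderance of the evidence, weight exceeds 52): (d) 56 > 52 — meets; (e) 54 (franchisee's 56 disregarded) > 52 — meets.
  Stage 2 carried; the final stage is satisfied.
All stages carried — the franchisor prevails.

franchisor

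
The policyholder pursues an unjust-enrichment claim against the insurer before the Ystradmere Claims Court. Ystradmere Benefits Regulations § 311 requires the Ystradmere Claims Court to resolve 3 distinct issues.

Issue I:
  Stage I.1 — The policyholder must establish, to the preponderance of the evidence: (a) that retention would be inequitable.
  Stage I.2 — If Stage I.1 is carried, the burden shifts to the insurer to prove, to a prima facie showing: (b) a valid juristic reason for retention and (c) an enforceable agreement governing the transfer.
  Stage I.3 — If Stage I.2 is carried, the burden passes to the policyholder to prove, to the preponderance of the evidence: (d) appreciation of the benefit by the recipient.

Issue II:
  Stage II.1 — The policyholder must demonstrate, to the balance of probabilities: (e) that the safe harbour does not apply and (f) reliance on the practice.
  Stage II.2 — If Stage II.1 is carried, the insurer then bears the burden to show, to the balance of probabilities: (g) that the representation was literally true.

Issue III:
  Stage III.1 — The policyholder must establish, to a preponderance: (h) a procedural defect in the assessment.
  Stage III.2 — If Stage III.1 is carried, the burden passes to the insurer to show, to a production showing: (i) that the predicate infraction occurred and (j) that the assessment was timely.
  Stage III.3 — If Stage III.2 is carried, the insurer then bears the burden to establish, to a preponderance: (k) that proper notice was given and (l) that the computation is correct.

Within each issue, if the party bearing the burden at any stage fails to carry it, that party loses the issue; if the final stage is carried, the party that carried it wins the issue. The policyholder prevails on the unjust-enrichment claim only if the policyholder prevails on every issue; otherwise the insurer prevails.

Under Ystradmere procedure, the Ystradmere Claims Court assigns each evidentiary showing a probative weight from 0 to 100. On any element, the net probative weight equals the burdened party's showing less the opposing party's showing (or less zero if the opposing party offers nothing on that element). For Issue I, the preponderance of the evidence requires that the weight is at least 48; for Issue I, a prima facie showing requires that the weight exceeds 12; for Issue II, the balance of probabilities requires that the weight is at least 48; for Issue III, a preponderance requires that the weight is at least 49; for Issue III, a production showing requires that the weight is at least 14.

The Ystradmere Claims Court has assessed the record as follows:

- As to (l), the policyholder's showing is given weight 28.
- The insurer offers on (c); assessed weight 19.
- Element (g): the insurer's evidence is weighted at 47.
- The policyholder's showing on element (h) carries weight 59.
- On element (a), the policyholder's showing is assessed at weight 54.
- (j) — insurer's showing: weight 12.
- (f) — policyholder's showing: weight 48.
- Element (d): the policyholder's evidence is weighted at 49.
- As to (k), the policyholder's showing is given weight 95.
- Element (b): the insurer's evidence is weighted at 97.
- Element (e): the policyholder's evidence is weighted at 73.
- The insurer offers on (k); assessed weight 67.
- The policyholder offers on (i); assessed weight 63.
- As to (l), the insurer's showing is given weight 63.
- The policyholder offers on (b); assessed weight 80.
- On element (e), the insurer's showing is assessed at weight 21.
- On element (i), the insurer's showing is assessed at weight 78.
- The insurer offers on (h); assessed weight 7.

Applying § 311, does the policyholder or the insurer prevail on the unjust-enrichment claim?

— Issue I —
Stage I.1 (policyholder, the preponderance of the evidence, weight is at least 48): (a) 54 ≥ 48 — meets.
  Stage I.1 carried; the burden shifts to the insurer.
Stage I.2 (insurer, a prima facie showing, weight exceeds 12): (b) net 97−80=17 > 12 — meets; (c) 19 > 12 — meets.
  Stage I.2 is satisfied; the onus moves to the policyholder.
Stage I.3 (policyholder, the preponderance of the evidence, weight is at least 48): (d) 49 ≥ 48 — meets.
  Stage I.3 carried; the final stage is satisfied.
All stages carried — the policyholder prevails on this issue.
— Issue II —
Stage II.1 — burden on policyholder; standard: the balance of probabilities (weight is at least 48).
    (e): 73 − 21 = 52 ≥ 48 [met]
    (f): 48 ≥ 48 [met]
  The policyholder carries Stage II.1; the insurer now bears the burden.
Stage II.2 — burden on insurer; standard: the balance of probabilities (weight is at least 48).
    (g): 47 < 48 [not met]
  Stage II.2 not carried; the insurer fails its burden.
The policyholder prevails on this issue.
— Issue III —
Stage III.1 (policyholder, a preponderance, weight is at least 49): (h) net 59−7=52 ≥ 49 — meets.
  Stage III.1 carried; the burden shifts to the insurer.
Stage III.2 (insurer, a production showing, weight is at least 14): (i) net 78−63=15 ≥ 14 — meets; (j) 12 < 14 — fails.
  Not every element is met, so the insurer fails to carry Stage III.2.
So the policyholder prevails on this issue.
Per-issue: Issue I → policyholder; Issue II → policyholder; Issue III → policyholder. The policyholder must prevail on every issue; overall, the policyholder prevails.

policyholder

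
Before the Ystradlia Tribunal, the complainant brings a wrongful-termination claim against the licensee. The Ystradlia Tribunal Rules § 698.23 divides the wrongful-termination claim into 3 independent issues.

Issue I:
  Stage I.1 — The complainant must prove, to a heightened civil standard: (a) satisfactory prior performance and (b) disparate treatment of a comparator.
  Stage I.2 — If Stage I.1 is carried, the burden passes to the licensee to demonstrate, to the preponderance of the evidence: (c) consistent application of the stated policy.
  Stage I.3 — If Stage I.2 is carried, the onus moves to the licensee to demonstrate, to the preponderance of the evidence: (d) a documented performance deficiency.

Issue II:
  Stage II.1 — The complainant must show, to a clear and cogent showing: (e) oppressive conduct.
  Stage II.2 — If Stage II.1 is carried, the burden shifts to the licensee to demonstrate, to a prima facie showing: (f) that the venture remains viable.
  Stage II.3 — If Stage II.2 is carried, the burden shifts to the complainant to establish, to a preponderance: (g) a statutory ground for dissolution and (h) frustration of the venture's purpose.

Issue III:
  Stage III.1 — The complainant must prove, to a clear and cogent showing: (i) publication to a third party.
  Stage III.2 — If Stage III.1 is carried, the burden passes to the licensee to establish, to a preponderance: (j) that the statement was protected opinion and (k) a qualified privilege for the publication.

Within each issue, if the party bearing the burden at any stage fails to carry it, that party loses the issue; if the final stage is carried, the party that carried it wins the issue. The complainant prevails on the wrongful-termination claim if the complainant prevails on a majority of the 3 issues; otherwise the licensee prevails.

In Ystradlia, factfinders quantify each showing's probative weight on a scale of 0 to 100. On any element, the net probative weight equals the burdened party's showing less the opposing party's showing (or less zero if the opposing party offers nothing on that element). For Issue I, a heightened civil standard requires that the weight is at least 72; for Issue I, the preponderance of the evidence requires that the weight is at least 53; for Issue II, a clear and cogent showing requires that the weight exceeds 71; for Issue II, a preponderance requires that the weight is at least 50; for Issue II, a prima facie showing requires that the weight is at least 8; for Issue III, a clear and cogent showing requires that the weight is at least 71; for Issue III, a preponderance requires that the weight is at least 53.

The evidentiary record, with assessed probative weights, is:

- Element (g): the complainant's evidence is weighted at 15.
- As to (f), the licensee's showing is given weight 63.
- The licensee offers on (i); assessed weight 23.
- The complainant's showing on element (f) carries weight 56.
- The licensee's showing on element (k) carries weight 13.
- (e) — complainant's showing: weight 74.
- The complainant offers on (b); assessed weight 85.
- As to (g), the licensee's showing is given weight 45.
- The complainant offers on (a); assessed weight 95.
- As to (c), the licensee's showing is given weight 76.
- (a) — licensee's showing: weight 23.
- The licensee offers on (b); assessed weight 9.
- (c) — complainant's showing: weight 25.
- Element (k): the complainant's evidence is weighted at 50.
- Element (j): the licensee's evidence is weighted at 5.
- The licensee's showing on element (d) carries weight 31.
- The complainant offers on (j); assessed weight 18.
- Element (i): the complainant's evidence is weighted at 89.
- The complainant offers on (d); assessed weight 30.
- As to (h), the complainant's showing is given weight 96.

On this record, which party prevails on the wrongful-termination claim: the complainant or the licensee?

complainant

— Issue I —
At Stage I.1 the complainant must meet a heightened civil standard (weight is at least 72): on (a) the weight is 95 less the opposing 23 gives net 72, ≥ 72, so (a) meets the standard; on (b) the weight is 85 less the opposing 9 gives net 76, ≥ 72, so (b) meets the standard.
  Stage I.1 is satisfied; the onus moves to the licensee.
At Stage I.2 the licensee must meet the preponderance of the evidence (weight is at least 53): on (c) the weight is 76 less the opposing 25 gives net 51, which does not reach 53, so (c) does not meet the standard.
  The licensee does not carry Stage I.2.
The analysis ends at Stage I.2; the complainant prevails on this issue.
— Issue II —
Stage II.1 (complainant, a clear and cogent showing, weight exceeds 71): (e) 74 > 71 — meets.
  All elements met. The burden passes to the licensee.
Stage II.2 (licensee, a prima facie showing, weight is at least 8): (f) net 63−56=7 < 8 — fails.
  The licensee does not carry Stage II.2.
So the complainant prevails on this issue.
— Issue III —
At Stage III.1 the complainant must meet a clear and cogent showing (weight is at least 71): on (i) the weight is 89 less the opposing 23 gives net 66, < 71, so (i) does not meet the standard.
  The complainant does not carry Stage III.1.
So the licensee prevails on this issue.
Per-issue: Issue I → complainant; Issue II → complainant; Issue III → licensee. The complainant must prevail on a majority of issues; overall, the complainant prevails.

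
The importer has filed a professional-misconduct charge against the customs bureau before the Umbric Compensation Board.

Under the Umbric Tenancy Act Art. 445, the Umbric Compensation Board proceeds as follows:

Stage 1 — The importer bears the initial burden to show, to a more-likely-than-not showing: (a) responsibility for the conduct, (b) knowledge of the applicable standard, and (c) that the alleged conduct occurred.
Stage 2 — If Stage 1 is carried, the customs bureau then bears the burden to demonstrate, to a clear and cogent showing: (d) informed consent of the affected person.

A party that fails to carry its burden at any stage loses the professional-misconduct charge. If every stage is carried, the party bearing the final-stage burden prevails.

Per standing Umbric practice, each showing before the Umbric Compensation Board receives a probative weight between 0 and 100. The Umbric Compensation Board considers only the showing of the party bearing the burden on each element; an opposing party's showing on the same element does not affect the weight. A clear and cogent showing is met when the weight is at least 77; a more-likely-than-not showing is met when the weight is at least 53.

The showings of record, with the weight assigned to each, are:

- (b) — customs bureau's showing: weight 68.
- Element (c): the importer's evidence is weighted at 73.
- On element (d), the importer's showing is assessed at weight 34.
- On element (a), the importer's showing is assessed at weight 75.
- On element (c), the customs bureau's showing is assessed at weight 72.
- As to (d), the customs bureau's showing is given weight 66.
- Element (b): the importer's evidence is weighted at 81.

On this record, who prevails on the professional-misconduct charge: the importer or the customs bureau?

Stage 1 — burden on importer; standard: a more-likely-than-not showing (weight is at least 53).
    (a): 75 ≥ 53 [met]
    (b): 81 (customs bureau's 68 disregarded) ≥ 53 [met]
    (c): 73 (customs bureau's 72 disregarded) ≥ 53 [met]
  All elements met. The burden passes to the customs bureau.
Stage 2 — burden on customs bureau; standard: a clear and cogent showing (weight is at least 77).
    (d): 66 (importer's 34 disregarded) < 77 [not met]
  Not every element is met, so the customs bureau fails to carry Stage 2.
The importer prevails.

importer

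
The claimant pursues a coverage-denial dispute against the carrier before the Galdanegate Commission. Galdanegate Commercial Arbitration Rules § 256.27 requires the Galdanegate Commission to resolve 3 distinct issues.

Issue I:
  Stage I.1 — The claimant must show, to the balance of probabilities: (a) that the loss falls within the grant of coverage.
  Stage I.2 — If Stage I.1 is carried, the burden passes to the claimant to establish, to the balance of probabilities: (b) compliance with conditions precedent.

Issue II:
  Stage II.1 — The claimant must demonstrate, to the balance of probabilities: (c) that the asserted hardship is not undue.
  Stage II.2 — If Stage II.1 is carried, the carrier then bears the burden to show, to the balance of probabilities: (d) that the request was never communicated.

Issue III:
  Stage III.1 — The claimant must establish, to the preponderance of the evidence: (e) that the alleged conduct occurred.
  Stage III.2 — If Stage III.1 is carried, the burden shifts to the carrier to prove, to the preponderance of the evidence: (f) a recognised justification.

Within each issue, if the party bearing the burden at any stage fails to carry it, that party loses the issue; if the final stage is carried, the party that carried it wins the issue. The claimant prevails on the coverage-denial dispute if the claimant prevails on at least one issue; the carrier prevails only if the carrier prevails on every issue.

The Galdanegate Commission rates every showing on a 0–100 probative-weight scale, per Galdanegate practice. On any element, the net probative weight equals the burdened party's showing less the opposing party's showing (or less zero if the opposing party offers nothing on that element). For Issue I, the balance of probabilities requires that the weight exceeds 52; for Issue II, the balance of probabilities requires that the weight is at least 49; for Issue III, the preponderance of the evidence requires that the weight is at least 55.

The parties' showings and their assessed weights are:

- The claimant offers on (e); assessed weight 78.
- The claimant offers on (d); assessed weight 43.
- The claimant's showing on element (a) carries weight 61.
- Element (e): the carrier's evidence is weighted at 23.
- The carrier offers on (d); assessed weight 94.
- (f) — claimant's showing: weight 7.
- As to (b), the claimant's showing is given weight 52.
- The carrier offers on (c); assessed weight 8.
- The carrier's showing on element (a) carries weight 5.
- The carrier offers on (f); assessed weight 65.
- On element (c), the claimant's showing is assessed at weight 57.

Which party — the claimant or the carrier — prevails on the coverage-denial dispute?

— Issue I —
Stage I.1 — burden on claimant; standard: the balance of probabilities (weight exceeds 52).
    (a): 61 − 5 = 56 > 52 [met]
  Stage I.1 carried; the burden remains with the claimant.
Stage I.2 — burden on claimant; standard: the balance of probabilities (weight exceeds 52).
    (b): 52 ≤ 52 [not met]
  The claimant does not carry Stage I.2.
The carrier prevails on this issue.
— Issue II —
Stage II.1 — burden on claimant; standard: the balance of probabilities (weight is at least 49).
    (c): 57 − 8 = 49 ≥ 49 [met]
  Stage II.1 carried; the burden shifts to the carrier.
Stage II.2 — burden on carrier; standard: the balance of probabilities (weight is at least 49).
    (d): 94 − 43 = 51 ≥ 49 [met]
  The carrier carries the last stage.
With every stage satisfied, the carrier prevails on this issue.
— Issue III —
Stage III.1 — burden on claimant; standard: the preponderance of the evidence (weight is at least 55).
    (e): 78 − 23 = 55 ≥ 55 [met]
  The claimant carries Stage III.1; the carrier now bears the burden.
Stage III.2 — burden on carrier; standard: the preponderance of the evidence (weight is at least 55).
    (f): 65 − 7 = 58 ≥ 55 [met]
  The carrier carries the last stage.
With every stage satisfied, the carrier prevails on this issue.
Per-issue: Issue I → carrier; Issue II → carrier; Issue III → carrier. The claimant must prevail on at least one issue; overall, the carrier prevails.

carrier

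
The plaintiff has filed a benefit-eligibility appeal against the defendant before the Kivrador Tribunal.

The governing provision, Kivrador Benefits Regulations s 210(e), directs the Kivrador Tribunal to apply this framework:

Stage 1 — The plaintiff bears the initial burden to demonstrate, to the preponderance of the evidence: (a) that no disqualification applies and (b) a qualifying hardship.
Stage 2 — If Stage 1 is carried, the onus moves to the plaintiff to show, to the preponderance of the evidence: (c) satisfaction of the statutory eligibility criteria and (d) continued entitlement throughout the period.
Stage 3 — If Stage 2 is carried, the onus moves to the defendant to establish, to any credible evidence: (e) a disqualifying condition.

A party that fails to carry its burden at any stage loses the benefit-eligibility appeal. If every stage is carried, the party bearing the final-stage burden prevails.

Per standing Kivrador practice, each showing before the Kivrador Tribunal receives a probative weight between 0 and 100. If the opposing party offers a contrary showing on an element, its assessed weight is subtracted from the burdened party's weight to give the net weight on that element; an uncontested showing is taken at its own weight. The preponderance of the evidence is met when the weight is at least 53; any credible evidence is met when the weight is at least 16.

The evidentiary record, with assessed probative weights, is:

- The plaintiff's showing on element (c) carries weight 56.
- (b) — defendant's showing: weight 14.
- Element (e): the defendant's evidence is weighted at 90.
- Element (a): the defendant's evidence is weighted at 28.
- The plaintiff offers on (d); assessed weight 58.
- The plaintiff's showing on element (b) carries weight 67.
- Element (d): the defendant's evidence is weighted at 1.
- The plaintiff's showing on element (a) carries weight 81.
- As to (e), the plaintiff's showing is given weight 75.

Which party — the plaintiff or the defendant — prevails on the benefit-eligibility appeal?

plaintiff

Stage 1 (plaintiff, the preponderance of the evidence, weight is at least 53): (a) net 81−28=53 ≥ 53 — meets; (b) net 67−14=53 ≥ 53 — meets.
  Stage 1 is satisfied; the plaintiff continues to bear the burden.
Stage 2 (plaintiff, the preponderance of the evidence, weight is at least 53): (c) 56 ≥ 53 — meets; (d) net 58−1=57 ≥ 53 — meets.
  Stage 2 is satisfied; the onus moves to the defendant.
Stage 3 (defendant, any credible evidence, weight is at least 16): (e) net 90−75=15 < 16 — fails.
  Stage 3 not carried; the defendant fails its burden.
The analysis ends at Stage 3; the plaintiff prevails.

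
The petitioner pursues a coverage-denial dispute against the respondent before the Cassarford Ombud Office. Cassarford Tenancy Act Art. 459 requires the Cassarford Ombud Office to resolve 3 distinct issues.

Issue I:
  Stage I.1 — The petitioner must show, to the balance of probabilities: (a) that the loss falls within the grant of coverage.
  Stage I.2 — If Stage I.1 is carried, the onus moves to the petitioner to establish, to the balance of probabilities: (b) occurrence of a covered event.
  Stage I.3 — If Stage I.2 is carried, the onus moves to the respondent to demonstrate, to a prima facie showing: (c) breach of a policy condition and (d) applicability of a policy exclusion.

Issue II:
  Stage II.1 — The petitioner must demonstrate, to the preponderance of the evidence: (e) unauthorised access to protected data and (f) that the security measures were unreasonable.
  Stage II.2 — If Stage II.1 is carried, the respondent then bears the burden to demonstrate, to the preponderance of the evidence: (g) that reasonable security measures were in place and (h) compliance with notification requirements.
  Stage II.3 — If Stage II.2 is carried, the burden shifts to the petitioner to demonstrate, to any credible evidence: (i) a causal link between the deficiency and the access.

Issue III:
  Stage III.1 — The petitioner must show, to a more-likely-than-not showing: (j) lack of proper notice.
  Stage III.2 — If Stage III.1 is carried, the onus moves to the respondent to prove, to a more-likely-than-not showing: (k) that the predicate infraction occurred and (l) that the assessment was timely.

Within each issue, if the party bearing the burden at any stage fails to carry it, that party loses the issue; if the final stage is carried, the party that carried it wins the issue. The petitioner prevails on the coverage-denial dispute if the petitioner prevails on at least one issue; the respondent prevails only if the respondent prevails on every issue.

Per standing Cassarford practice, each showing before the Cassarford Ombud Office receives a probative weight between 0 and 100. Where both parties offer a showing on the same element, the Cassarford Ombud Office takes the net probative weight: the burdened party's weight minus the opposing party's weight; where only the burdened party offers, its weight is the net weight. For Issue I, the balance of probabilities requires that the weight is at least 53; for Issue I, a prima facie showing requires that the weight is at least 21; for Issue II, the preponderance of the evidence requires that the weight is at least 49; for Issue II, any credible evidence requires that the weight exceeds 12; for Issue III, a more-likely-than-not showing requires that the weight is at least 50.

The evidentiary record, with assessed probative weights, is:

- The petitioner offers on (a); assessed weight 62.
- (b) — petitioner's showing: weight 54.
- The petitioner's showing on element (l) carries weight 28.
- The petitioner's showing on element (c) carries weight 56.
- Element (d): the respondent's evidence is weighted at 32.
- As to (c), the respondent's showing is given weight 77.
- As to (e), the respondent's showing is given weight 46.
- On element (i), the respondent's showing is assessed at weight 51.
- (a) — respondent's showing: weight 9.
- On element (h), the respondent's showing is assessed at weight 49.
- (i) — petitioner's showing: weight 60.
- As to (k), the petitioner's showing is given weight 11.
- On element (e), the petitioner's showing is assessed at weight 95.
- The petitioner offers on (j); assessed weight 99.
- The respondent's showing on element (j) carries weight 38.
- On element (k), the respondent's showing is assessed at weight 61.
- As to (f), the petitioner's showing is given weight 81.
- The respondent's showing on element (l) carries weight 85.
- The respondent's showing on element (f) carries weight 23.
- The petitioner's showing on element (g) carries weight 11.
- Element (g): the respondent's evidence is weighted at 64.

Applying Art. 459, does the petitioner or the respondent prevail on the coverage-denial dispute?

— Issue I —
Stage I.1 (petitioner, the balance of probabilities, weight is at least 53): (a) net 62−9=53 ≥ 53 — meets.
  Stage I.1 carried; the burden remains with the petitioner.
Stage I.2 (petitioner, the balance of probabilities, weight is at least 53): (b) 54 ≥ 53 — meets.
  The petitioner carries Stage I.2; the respondent now bears the burden.
Stage I.3 (respondent, a prima facie showing, weight is at least 21): (c) net 77−56=21 ≥ 21 — meets; (d) 32 ≥ 21 — meets.
  The respondent carries the last stage.
Every stage carried; the respondent prevails on this issue.
— Issue II —
Stage II.1 — burden on petitioner; standard: the preponderance of the evidence (weight is at least 49).
    (e): 95 − 46 = 49 ≥ 49 [met]
    (f): 81 − 23 = 58 ≥ 49 [met]
  Stage II.1 carried; the burden shifts to the respondent.
Stage II.2 — burden on respondent; standard: the preponderance of the evidence (weight is at least 49).
    (g): 64 − 11 = 53 ≥ 49 [met]
    (h): 49 ≥ 49 [met]
  The respondent carries Stage II.2; the petitioner now bears the burden.
Stage II.3 — burden on petitioner; standard: any credible evidence (weight exceeds 12).
    (i): 60 − 51 = 9 ≤ 12 [not met]
  The petitioner does not carry Stage II.3.
So the respondent prevails on this issue.
— Issue III —
Stage III.1 — burden on petitioner; standard: a more-likely-than-not showing (weight is at least 50).
    (j): 99 − 38 = 61 ≥ 50 [met]
  Stage III.1 is satisfied; the onus moves to the respondent.
Stage III.2 — burden on respondent; standard: a more-likely-than-not showing (weight is at least 50).
    (k): 61 − 11 = 50 ≥ 50 [met]
    (l): 85 − 28 = 57 ≥ 50 [met]
  Stage III.2 carried; the final stage is satisfied.
Every stage carried; the respondent prevails on this issue.
Per-issue: Issue I → respondent; Issue II → respondent; Issue III → respondent. The petitioner must prevail on at least one issue; overall, the respondent prevails.

respondent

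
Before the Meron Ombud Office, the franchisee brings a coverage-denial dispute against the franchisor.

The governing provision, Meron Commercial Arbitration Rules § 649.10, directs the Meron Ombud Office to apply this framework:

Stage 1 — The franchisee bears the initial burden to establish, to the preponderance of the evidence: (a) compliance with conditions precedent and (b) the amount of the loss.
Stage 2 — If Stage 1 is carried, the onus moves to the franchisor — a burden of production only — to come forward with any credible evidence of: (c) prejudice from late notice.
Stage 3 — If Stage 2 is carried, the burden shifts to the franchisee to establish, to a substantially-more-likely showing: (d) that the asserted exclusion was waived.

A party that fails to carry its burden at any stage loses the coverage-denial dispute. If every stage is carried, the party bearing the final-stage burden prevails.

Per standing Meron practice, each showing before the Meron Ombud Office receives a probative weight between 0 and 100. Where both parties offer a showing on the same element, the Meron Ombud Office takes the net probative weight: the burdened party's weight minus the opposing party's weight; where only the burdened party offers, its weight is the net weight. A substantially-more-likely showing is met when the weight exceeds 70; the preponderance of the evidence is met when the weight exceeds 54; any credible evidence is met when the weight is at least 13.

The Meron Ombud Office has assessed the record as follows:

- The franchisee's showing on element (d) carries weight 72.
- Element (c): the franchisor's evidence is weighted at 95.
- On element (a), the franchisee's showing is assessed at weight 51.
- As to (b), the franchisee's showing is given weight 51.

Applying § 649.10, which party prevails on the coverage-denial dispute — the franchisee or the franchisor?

franchisor

At Stage 1 the franchisee must meet the preponderance of the evidence (weight exceeds 54): on (a) the weight is 51, which does not exceed 54, so (a) does not meet the standard; on (b) the weight is 51, ≤ 54, so (b) does not meet the standard.
  Not every element is met, so the franchisee fails to carry Stage 1.
The franchisor prevails.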